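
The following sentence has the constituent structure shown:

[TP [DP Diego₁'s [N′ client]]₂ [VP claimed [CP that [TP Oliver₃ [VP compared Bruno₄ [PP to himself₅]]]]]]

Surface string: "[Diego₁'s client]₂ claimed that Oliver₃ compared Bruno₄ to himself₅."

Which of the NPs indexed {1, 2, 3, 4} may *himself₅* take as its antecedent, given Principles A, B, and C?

*himself* is an anaphor, so Principle A applies: it must be bound in its binding domain.
Binding domain of *himself₅*: the embedded TP, whose subject is Oliver₃.
*Diego₁* does not c-command the anaphor → cannot bind it.
*[Diego₁'s client]₂* c-commands the anaphor but is outside its binding domain → cannot satisfy Principle A.
*Oliver₃* c-commands the anaphor within its binding domain → licit binder.
*Bruno₄* c-commands the anaphor within its binding domain → licit binder.

{3, 4}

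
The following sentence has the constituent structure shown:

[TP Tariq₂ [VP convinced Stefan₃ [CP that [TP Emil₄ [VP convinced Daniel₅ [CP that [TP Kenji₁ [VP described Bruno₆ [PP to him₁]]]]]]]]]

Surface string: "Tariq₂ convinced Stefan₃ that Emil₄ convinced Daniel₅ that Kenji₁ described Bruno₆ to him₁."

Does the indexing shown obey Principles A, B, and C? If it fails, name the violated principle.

Principle B

The two coindexed NPs are *Kenji₁* and *him₁*.
*him₁* is a pronoun. Its binding domain is the embedded TP, whose subject is Kenji₁.
*Kenji₁* c-commands it within that domain and carries the same index.
The pronoun is locally bound → Principle B violation.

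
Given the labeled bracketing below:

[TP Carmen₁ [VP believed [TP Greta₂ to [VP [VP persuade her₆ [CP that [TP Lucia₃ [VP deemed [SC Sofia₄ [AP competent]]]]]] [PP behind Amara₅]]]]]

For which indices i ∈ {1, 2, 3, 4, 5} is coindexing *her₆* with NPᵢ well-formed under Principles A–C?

{1, 5}

*her* is a pronoun, so Principle B applies: it must be free in its binding domain.
Binding domain of *her₆*: the embedded TP, whose subject is Greta₂.
*Carmen₁* c-commands the pronoun but from outside its binding domain, and is not c-commanded by it → coindexation permitted.
*Greta₂* c-commands the pronoun within its binding domain → coindexation would violate Principle B.
*Lucia₃*: the pronoun c-commands this R-expression → coindexation would violate Principle C on *Lucia₃*.
*Sofia₄*: the pronoun c-commands this R-expression → coindexation would violate Principle C on *Sofia₄*.
*Amara₅* and the pronoun do not c-command one another → neither Principle B nor Principle C is at stake; coindexation permitted.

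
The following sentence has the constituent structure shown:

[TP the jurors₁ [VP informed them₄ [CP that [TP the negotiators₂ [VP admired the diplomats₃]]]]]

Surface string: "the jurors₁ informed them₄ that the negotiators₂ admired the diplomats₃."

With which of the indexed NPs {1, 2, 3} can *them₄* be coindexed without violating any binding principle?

*them* is a pronoun, so Principle B applies: it must be free in its binding domain.
Binding domain of *them₄*: the matrix TP, whose subject is the jurors₁.
*the jurors₁* c-commands the pronoun within its binding domain → coindexation would violate Principle B.
*the negotiators₂*: the pronoun c-commands this R-expression → coindexation would violate Principle C on *the negotiators₂*.
*the diplomats₃*: the pronoun c-commands this R-expression → coindexation would violate Principle C on *the diplomats₃*.

none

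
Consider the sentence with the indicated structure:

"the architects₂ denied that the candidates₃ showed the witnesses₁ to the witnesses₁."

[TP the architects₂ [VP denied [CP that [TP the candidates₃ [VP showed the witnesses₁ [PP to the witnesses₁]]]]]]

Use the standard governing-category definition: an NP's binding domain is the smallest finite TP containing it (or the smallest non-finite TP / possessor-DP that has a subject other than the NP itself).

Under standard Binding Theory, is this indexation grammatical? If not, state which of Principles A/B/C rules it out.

Principle C

The two coindexed NPs are *the witnesses₁* (the higher occurrence) and *the witnesses₁* (the lower occurrence).
*the witnesses₁* (the lower occurrence) is an R-expression. Principle C requires it to be free everywhere.
*the witnesses₁* (the higher occurrence) c-commands it and carries the same index.
The R-expression is bound → Principle C violation.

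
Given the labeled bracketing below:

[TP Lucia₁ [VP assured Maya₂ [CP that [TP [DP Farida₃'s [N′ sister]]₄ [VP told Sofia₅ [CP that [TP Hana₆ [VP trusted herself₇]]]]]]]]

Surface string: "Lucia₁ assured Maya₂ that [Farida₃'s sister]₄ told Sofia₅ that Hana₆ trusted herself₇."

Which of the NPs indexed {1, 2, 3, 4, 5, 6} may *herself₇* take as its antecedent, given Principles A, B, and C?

{6}

*herself* is an anaphor, so Principle A applies: it must be bound in its binding domain.
Binding domain of *herself₇*: the embedded TP, whose subject is Hana₆.
*Lucia₁* c-commands the anaphor but is outside its binding domain → cannot satisfy Principle A.
*Maya₂* c-commands the anaphor but is outside its binding domain → cannot satisfy Principle A.
*Farida₃* does not c-command the anaphor → cannot bind it.
*[Farida₃'s sister]₄* c-commands the anaphor but is outside its binding domain → cannot satisfy Principle A.
*Sofia₅* c-commands the anaphor but is outside its binding domain → cannot satisfy Principle A.
*Hana₆* c-commands the anaphor within its binding domain → licit binder.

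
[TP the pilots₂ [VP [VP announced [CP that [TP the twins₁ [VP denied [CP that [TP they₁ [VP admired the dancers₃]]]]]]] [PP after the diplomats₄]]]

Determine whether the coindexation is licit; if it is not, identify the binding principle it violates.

The two coindexed NPs are *the twins₁* and *they₁*.
*they₁* is a pronoun; nothing c-commands it within its binding domain (the embedded TP.), so Principle B holds trivially.
*the twins₁* is an R-expression; *they₁* does not c-command it, and no other NP shares its index, so Principle C is satisfied.
All principles are respected.

grammatical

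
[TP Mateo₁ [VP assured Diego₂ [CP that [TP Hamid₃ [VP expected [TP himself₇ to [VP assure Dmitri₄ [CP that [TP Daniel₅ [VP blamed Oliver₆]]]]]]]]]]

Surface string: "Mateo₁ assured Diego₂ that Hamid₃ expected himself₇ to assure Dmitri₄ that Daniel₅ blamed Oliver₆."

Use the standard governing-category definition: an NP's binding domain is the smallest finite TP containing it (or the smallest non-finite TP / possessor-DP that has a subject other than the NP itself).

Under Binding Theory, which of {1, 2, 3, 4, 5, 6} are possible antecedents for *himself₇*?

*himself* is an anaphor, so Principle A applies: it must be bound in its binding domain.
Binding domain of *himself₇*: the embedded TP, whose subject is Hamid₃.
*Mateo₁* c-commands the anaphor but is outside its binding domain → cannot satisfy Principle A.
*Diego₂* c-commands the anaphor but is outside its binding domain → cannot satisfy Principle A.
*Hamid₃* c-commands the anaphor within its binding domain → licit binder.
*Dmitri₄* does not c-command the anaphor → cannot bind it.
*Daniel₅* does not c-command the anaphor → cannot bind it.
*Oliver₆* does not c-command the anaphor → cannot bind it.

{3}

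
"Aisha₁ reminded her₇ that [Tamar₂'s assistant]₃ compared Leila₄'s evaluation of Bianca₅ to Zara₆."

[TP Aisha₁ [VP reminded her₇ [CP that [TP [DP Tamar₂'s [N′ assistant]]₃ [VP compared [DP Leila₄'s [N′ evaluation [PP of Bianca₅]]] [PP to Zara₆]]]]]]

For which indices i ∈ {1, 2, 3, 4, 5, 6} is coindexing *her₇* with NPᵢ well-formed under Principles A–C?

*her* is a pronoun, so Principle B applies: it must be free in its binding domain.
Binding domain of *her₇*: the matrix TP, whose subject is Aisha₁.
*Aisha₁* c-commands the pronoun within its binding domain → coindexation would violate Principle B.
*Tamar₂*: the pronoun c-commands this R-expression → coindexation would violate Principle C on *Tamar₂*.
*[Tamar₂'s assistant]₃*: the pronoun c-commands this R-expression → coindexation would violate Principle C on *[Tamar₂'s assistant]₃*.
*Leila₄*: the pronoun c-commands this R-expression → coindexation would violate Principle C on *Leila₄*.
*Bianca₅*: the pronoun c-commands this R-expression → coindexation would violate Principle C on *Bianca₅*.
*Zara₆*: the pronoun c-commands this R-expression → coindexation would violate Principle C on *Zara₆*.

none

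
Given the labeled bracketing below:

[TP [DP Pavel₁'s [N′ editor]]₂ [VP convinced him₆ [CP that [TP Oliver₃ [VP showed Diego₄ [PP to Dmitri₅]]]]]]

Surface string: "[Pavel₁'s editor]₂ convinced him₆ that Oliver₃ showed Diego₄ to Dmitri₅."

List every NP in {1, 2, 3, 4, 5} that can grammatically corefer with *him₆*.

{1}

*him* is a pronoun, so Principle B applies: it must be free in its binding domain.
Binding domain of *him₆*: the matrix TP, whose subject is [Pavel₁'s editor]₂.
*Pavel₁* and the pronoun do not c-command one another → neither Principle B nor Principle C is at stake; coindexation permitted.
*[Pavel₁'s editor]₂* c-commands the pronoun within its binding domain → coindexation would violate Principle B.
*Oliver₃*: the pronoun c-commands this R-expression → coindexation would violate Principle C on *Oliver₃*.
*Diego₄*: the pronoun c-commands this R-expression → coindexation would violate Principle C on *Diego₄*.
*Dmitri₅*: the pronoun c-commands this R-expression → coindexation would violate Principle C on *Dmitri₅*.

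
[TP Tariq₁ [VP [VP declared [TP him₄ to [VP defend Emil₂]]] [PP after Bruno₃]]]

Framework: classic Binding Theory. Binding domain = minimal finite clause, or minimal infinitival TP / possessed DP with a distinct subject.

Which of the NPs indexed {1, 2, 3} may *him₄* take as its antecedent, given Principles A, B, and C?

*him* is a pronoun, so Principle B applies: it must be free in its binding domain.
Binding domain of *him₄*: the matrix TP, whose subject is Tariq₁.
*Tariq₁* c-commands the pronoun within its binding domain → coindexation would violate Principle B.
*Emil₂*: the pronoun c-commands this R-expression → coindexation would violate Principle C on *Emil₂*.
*Bruno₃* and the pronoun do not c-command one another → neither Principle B nor Principle C is at stake; coindexation permitted.

{3}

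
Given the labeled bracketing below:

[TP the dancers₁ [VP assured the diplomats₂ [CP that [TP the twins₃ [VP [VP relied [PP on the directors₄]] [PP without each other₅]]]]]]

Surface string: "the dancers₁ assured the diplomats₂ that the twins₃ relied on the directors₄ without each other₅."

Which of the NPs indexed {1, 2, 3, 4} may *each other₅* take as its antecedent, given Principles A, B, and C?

*each other* is an anaphor, so Principle A applies: it must be bound in its binding domain.
Binding domain of *each other₅*: the embedded TP, whose subject is the twins₃.
*the dancers₁* c-commands the anaphor but is outside its binding domain → cannot satisfy Principle A.
*the diplomats₂* c-commands the anaphor but is outside its binding domain → cannot satisfy Principle A.
*the twins₃* c-commands the anaphor within its binding domain → licit binder.
*the directors₄* does not c-command the anaphor → cannot bind it.

{3}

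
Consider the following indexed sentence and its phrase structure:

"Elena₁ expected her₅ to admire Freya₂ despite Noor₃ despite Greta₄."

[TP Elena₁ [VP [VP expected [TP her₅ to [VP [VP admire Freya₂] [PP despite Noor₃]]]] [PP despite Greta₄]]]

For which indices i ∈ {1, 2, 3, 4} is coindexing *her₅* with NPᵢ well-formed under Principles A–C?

*her* is a pronoun, so Principle B applies: it must be free in its binding domain.
Binding domain of *her₅*: the matrix TP, whose subject is Elena₁.
*Elena₁* c-commands the pronoun within its binding domain → coindexation would violate Principle B.
*Freya₂*: the pronoun c-commands this R-expression → coindexation would violate Principle C on *Freya₂*.
*Noor₃*: the pronoun c-commands this R-expression → coindexation would violate Principle C on *Noor₃*.
*Greta₄* and the pronoun do not c-command one another → neither Principle B nor Principle C is at stake; coindexation permitted.

{4}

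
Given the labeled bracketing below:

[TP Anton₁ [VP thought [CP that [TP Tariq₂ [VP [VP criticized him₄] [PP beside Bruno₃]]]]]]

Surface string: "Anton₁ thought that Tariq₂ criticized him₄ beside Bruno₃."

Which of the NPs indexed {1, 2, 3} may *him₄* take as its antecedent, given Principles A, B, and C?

*him* is a pronoun, so Principle B applies: it must be free in its binding domain.
Binding domain of *him₄*: the embedded TP, whose subject is Tariq₂.
*Anton₁* c-commands the pronoun but from outside its binding domain, and is not c-commanded by it → coindexation permitted.
*Tariq₂* c-commands the pronoun within its binding domain → coindexation would violate Principle B.
*Bruno₃* and the pronoun do not c-command one another → neither Principle B nor Principle C is at stake; coindexation permitted.

{1, 3}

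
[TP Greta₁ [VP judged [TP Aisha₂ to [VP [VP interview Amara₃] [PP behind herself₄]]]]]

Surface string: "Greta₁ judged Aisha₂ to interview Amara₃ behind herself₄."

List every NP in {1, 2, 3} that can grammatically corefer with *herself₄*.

*herself* is an anaphor, so Principle A applies: it must be bound in its binding domain.
Binding domain of *herself₄*: the embedded TP, whose subject is Aisha₂.
*Greta₁* c-commands the anaphor but is outside its binding domain → cannot satisfy Principle A.
*Aisha₂* c-commands the anaphor within its binding domain → licit binder.
*Amara₃* does not c-command the anaphor → cannot bind it.

{2}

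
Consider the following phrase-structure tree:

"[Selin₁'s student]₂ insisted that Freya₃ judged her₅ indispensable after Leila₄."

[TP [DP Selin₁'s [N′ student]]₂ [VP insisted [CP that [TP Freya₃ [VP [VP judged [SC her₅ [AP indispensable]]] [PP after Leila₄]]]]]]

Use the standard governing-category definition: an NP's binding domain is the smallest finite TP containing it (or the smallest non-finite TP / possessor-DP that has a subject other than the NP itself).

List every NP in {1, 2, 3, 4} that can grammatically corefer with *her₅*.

{1, 2, 4}

*her* is a pronoun, so Principle B applies: it must be free in its binding domain.
Binding domain of *her₅*: the embedded TP, whose subject is Freya₃.
*Selin₁* and the pronoun do not c-command one another → neither Principle B nor Principle C is at stake; coindexation permitted.
*[Selin₁'s student]₂* c-commands the pronoun but from outside its binding domain, and is not c-commanded by it → coindexation permitted.
*Freya₃* c-commands the pronoun within its binding domain → coindexation would violate Principle B.
*Leila₄* and the pronoun do not c-command one another → neither Principle B nor Principle C is at stake; coindexation permitted.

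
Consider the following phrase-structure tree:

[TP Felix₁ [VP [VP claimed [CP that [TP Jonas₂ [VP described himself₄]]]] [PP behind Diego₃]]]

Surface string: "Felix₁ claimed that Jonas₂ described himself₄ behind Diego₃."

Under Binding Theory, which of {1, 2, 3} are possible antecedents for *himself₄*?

{2}

*himself* is an anaphor, so Principle A applies: it must be bound in its binding domain.
Binding domain of *himself₄*: the embedded TP, whose subject is Jonas₂.
*Felix₁* c-commands the anaphor but is outside its binding domain → cannot satisfy Principle A.
*Jonas₂* c-commands the anaphor within its binding domain → licit binder.
*Diego₃* does not c-command the anaphor → cannot bind it.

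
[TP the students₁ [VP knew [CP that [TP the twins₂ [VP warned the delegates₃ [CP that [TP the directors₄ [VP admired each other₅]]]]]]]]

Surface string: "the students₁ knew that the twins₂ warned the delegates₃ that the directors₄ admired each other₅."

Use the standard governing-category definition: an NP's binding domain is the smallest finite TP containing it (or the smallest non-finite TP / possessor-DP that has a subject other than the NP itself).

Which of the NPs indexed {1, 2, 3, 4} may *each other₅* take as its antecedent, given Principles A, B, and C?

{4}

*each other* is an anaphor, so Principle A applies: it must be bound in its binding domain.
Binding domain of *each other₅*: the embedded TP, whose subject is the directors₄.
*the students₁* c-commands the anaphor but is outside its binding domain → cannot satisfy Principle A.
*the twins₂* c-commands the anaphor but is outside its binding domain → cannot satisfy Principle A.
*the delegates₃* c-commands the anaphor but is outside its binding domain → cannot satisfy Principle A.
*the directors₄* c-commands the anaphor within its binding domain → licit binder.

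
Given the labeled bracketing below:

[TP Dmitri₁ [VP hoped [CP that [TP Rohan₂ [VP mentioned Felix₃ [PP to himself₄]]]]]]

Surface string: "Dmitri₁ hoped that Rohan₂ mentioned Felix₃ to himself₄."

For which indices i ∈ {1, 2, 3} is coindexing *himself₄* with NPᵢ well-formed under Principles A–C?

{2, 3}

*himself* is an anaphor, so Principle A applies: it must be bound in its binding domain.
Binding domain of *himself₄*: the embedded TP, whose subject is Rohan₂.
*Dmitri₁* c-commands the anaphor but is outside its binding domain → cannot satisfy Principle A.
*Rohan₂* c-commands the anaphor within its binding domain → licit binder.
*Felix₃* c-commands the anaphor within its binding domain → licit binder.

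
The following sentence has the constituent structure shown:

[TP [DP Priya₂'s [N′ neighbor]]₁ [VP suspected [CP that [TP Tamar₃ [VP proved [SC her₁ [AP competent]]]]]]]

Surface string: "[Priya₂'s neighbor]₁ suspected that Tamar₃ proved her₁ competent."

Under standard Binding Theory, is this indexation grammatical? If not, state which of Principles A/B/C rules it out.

grammatical

The two coindexed NPs are *[Priya₂'s neighbor]₁* and *her₁*.
*her₁* is a pronoun; its binding domain is the embedded TP, whose subject is Tamar₃. Within that domain it is c-commanded only by *Tamar₃*, which carries a different index — the pronoun is free locally, so Principle B holds.
*[Priya₂'s neighbor]₁* is an R-expression; *her₁* does not c-command it, and no other NP shares its index, so Principle C is satisfied.
All principles are respected.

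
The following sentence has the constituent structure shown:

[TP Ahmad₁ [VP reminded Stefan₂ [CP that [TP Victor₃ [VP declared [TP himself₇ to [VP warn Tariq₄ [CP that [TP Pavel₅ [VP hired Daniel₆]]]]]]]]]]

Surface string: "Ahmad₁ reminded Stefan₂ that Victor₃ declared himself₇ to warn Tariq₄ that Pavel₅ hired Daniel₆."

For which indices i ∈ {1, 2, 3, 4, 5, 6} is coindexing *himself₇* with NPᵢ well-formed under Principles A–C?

*himself* is an anaphor, so Principle A applies: it must be bound in its binding domain.
Binding domain of *himself₇*: the embedded TP, whose subject is Victor₃.
*Ahmad₁* c-commands the anaphor but is outside its binding domain → cannot satisfy Principle A.
*Stefan₂* c-commands the anaphor but is outside its binding domain → cannot satisfy Principle A.
*Victor₃* c-commands the anaphor within its binding domain → licit binder.
*Tariq₄* does not c-command the anaphor → cannot bind it.
*Pavel₅* does not c-command the anaphor → cannot bind it.
*Daniel₆* does not c-command the anaphor → cannot bind it.

{3}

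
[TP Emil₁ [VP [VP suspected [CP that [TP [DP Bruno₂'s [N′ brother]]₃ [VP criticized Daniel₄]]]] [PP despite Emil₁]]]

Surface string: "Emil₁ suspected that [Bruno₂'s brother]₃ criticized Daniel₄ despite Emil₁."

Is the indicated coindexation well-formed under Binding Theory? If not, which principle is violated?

The two coindexed NPs are *Emil₁* (the higher occurrence) and *Emil₁* (the lower occurrence).
*Emil₁* (the lower occurrence) is an R-expression. Principle C requires it to be free everywhere.
*Emil₁* (the higher occurrence) c-commands it and carries the same index.
The R-expression is bound → Principle C violation.

Principle C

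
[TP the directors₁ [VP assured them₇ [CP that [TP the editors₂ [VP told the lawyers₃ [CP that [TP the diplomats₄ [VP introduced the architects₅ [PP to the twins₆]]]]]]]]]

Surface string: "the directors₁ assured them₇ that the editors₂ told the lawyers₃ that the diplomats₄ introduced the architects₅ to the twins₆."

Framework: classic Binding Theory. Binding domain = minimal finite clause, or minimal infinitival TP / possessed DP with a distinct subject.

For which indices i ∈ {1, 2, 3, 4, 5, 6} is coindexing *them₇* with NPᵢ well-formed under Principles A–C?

none

*them* is a pronoun, so Principle B applies: it must be free in its binding domain.
Binding domain of *them₇*: the matrix TP, whose subject is the directors₁.
*the directors₁* c-commands the pronoun within its binding domain → coindexation would violate Principle B.
*the editors₂*: the pronoun c-commands this R-expression → coindexation would violate Principle C on *the editors₂*.
*the lawyers₃*: the pronoun c-commands this R-expression → coindexation would violate Principle C on *the lawyers₃*.
*the diplomats₄*: the pronoun c-commands this R-expression → coindexation would violate Principle C on *the diplomats₄*.
*the architects₅*: the pronoun c-commands this R-expression → coindexation would violate Principle C on *the architects₅*.
*the twins₆*: the pronoun c-commands this R-expression → coindexation would violate Principle C on *the twins₆*.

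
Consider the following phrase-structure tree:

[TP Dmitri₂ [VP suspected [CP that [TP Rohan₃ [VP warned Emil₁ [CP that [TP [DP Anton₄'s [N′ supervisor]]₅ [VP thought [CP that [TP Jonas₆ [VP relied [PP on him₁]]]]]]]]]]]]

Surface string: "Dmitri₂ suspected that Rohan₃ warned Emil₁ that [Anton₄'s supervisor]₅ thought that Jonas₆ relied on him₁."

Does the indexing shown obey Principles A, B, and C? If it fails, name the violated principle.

The two coindexed NPs are *Emil₁* and *him₁*.
*him₁* is a pronoun; its binding domain is the embedded TP, whose subject is Jonas₆. Within that domain it is c-commanded only by *Jonas₆*, which carries a different index — the pronoun is free locally, so Principle B holds.
*Emil₁* is an R-expression; *him₁* does not c-command it, and no other NP shares its index, so Principle C is satisfied.
All principles are respected.

grammatical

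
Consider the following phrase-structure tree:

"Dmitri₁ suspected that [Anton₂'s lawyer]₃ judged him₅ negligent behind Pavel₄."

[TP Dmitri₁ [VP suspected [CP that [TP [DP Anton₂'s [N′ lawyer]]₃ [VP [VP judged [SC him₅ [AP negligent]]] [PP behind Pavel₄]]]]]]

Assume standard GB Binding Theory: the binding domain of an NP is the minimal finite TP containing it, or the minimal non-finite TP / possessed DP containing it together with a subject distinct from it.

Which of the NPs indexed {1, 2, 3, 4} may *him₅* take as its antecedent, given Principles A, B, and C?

*him* is a pronoun, so Principle B applies: it must be free in its binding domain.
Binding domain of *him₅*: the embedded TP, whose subject is [Anton₂'s lawyer]₃.
*Dmitri₁* c-commands the pronoun but from outside its binding domain, and is not c-commanded by it → coindexation permitted.
*Anton₂* and the pronoun do not c-command one another → neither Principle B nor Principle C is at stake; coindexation permitted.
*[Anton₂'s lawyer]₃* c-commands the pronoun within its binding domain → coindexation would violate Principle B.
*Pavel₄* and the pronoun do not c-command one another → neither Principle B nor Principle C is at stake; coindexation permitted.

{1, 2, 4}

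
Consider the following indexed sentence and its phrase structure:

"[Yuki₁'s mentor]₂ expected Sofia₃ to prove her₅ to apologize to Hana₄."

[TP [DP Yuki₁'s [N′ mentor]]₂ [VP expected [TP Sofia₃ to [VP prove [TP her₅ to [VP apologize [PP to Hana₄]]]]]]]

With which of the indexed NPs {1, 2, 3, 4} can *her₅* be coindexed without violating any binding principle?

*her* is a pronoun, so Principle B applies: it must be free in its binding domain.
Binding domain of *her₅*: the embedded TP, whose subject is Sofia₃.
*Yuki₁* and the pronoun do not c-command one another → neither Principle B nor Principle C is at stake; coindexation permitted.
*[Yuki₁'s mentor]₂* c-commands the pronoun but from outside its binding domain, and is not c-commanded by it → coindexation permitted.
*Sofia₃* c-commands the pronoun within its binding domain → coindexation would violate Principle B.
*Hana₄*: the pronoun c-commands this R-expression → coindexation would violate Principle C on *Hana₄*.

{1, 2}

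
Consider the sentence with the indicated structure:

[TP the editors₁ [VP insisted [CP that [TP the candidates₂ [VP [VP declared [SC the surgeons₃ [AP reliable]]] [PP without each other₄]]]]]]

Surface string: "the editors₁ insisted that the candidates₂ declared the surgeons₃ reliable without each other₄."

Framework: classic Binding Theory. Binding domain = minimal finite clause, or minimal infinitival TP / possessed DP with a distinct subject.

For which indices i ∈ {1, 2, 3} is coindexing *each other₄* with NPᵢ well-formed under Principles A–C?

*each other* is an anaphor, so Principle A applies: it must be bound in its binding domain.
Binding domain of *each other₄*: the embedded TP, whose subject is the candidates₂.
*the editors₁* c-commands the anaphor but is outside its binding domain → cannot satisfy Principle A.
*the candidates₂* c-commands the anaphor within its binding domain → licit binder.
*the surgeons₃* does not c-command the anaphor → cannot bind it.

{2}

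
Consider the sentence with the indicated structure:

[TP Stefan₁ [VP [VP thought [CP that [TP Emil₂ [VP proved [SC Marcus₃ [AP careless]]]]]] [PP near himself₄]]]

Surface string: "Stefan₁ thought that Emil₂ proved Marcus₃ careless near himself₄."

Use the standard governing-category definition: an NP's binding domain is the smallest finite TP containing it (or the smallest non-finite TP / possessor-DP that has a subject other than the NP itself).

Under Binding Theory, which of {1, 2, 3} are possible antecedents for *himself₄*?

*himself* is an anaphor, so Principle A applies: it must be bound in its binding domain.
Binding domain of *himself₄*: the matrix TP, whose subject is Stefan₁.
*Stefan₁* c-commands the anaphor within its binding domain → licit binder.
*Emil₂* does not c-command the anaphor → cannot bind it.
*Marcus₃* does not c-command the anaphor → cannot bind it.

{1}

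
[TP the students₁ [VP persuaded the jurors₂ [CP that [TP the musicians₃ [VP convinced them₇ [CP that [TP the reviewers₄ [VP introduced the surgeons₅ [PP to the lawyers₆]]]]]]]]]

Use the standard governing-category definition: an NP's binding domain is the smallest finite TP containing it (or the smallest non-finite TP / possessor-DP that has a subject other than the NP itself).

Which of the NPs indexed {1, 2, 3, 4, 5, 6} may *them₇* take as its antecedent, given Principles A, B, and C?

{1, 2}

*them* is a pronoun, so Principle B applies: it must be free in its binding domain.
Binding domain of *them₇*: the embedded TP, whose subject is the musicians₃.
*the students₁* c-commands the pronoun but from outside its binding domain, and is not c-commanded by it → coindexation permitted.
*the jurors₂* c-commands the pronoun but from outside its binding domain, and is not c-commanded by it → coindexation permitted.
*the musicians₃* c-commands the pronoun within its binding domain → coindexation would violate Principle B.
*the reviewers₄*: the pronoun c-commands this R-expression → coindexation would violate Principle C on *the reviewers₄*.
*the surgeons₅*: the pronoun c-commands this R-expression → coindexation would violate Principle C on *the surgeons₅*.
*the lawyers₆*: the pronoun c-commands this R-expression → coindexation would violate Principle C on *the lawyers₆*.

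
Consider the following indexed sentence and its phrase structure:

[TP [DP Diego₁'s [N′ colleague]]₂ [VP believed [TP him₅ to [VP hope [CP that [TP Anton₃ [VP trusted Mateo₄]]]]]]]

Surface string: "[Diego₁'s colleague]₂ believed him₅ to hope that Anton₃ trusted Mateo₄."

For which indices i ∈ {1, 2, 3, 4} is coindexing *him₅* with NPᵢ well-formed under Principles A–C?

*him* is a pronoun, so Principle B applies: it must be free in its binding domain.
Binding domain of *him₅*: the matrix TP, whose subject is [Diego₁'s colleague]₂.
*Diego₁* and the pronoun do not c-command one another → neither Principle B nor Principle C is at stake; coindexation permitted.
*[Diego₁'s colleague]₂* c-commands the pronoun within its binding domain → coindexation would violate Principle B.
*Anton₃*: the pronoun c-commands this R-expression → coindexation would violate Principle C on *Anton₃*.
*Mateo₄*: the pronoun c-commands this R-expression → coindexation would violate Principle C on *Mateo₄*.

{1}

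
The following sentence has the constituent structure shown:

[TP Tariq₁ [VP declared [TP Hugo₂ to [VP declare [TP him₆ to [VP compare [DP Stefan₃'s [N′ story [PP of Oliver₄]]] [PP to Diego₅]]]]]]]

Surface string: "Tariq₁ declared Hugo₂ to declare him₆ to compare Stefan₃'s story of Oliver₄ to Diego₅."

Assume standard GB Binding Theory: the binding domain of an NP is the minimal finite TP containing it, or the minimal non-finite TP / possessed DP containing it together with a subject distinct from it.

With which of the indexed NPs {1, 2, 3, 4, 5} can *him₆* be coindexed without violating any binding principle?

{1}

*him* is a pronoun, so Principle B applies: it must be free in its binding domain.
Binding domain of *him₆*: the embedded TP, whose subject is Hugo₂.
*Tariq₁* c-commands the pronoun but from outside its binding domain, and is not c-commanded by it → coindexation permitted.
*Hugo₂* c-commands the pronoun within its binding domain → coindexation would violate Principle B.
*Stefan₃*: the pronoun c-commands this R-expression → coindexation would violate Principle C on *Stefan₃*.
*Oliver₄*: the pronoun c-commands this R-expression → coindexation would violate Principle C on *Oliver₄*.
*Diego₅*: the pronoun c-commands this R-expression → coindexation would violate Principle C on *Diego₅*.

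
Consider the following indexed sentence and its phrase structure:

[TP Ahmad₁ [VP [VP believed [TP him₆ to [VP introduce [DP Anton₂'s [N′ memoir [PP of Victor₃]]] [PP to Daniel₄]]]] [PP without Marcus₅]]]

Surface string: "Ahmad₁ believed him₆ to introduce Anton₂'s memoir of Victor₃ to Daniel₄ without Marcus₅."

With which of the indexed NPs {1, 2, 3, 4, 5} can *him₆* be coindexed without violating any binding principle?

{5}

*him* is a pronoun, so Principle B applies: it must be free in its binding domain.
Binding domain of *him₆*: the matrix TP, whose subject is Ahmad₁.
*Ahmad₁* c-commands the pronoun within its binding domain → coindexation would violate Principle B.
*Anton₂*: the pronoun c-commands this R-expression → coindexation would violate Principle C on *Anton₂*.
*Victor₃*: the pronoun c-commands this R-expression → coindexation would violate Principle C on *Victor₃*.
*Daniel₄*: the pronoun c-commands this R-expression → coindexation would violate Principle C on *Daniel₄*.
*Marcus₅* and the pronoun do not c-command one another → neither Principle B nor Principle C is at stake; coindexation permitted.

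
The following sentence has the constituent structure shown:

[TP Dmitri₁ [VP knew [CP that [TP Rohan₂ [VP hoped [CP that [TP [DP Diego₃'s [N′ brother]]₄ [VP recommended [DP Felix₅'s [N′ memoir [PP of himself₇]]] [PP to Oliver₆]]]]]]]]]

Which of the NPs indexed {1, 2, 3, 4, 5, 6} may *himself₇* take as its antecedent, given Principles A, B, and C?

*himself* is an anaphor, so Principle A applies: it must be bound in its binding domain.
Binding domain of *himself₇*: the possessed DP, whose subject is Felix₅.
*Dmitri₁* c-commands the anaphor but is outside its binding domain → cannot satisfy Principle A.
*Rohan₂* c-commands the anaphor but is outside its binding domain → cannot satisfy Principle A.
*Diego₃* does not c-command the anaphor → cannot bind it.
*[Diego₃'s brother]₄* c-commands the anaphor but is outside its binding domain → cannot satisfy Principle A.
*Felix₅* c-commands the anaphor within its binding domain → licit binder.
*Oliver₆* does not c-command the anaphor → cannot bind it.

{5}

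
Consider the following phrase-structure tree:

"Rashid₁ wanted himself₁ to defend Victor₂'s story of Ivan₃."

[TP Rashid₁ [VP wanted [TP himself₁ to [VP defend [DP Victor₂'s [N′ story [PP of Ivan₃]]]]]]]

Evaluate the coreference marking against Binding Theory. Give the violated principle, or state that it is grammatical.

The two coindexed NPs are *Rashid₁* and *himself₁*.
*himself₁* is an anaphor; its binding domain is the matrix TP, whose subject is Rashid₁. *Rashid₁* c-commands it within that domain and shares its index, so Principle A is satisfied.
*Rashid₁* is an R-expression; *himself₁* does not c-command it, and no other NP shares its index, so Principle C is satisfied.
All principles are respected.

grammatical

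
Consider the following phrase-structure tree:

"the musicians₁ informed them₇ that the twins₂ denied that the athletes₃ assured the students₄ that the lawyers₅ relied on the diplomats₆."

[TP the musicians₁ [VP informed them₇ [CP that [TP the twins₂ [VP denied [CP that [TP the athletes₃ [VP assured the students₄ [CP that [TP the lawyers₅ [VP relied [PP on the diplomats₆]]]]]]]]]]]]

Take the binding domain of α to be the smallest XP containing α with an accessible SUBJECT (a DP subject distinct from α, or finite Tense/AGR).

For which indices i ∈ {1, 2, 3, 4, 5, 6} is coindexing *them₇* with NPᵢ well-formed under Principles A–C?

*them* is a pronoun, so Principle B applies: it must be free in its binding domain.
Binding domain of *them₇*: the matrix TP, whose subject is the musicians₁.
*the musicians₁* c-commands the pronoun within its binding domain → coindexation would violate Principle B.
*the twins₂*: the pronoun c-commands this R-expression → coindexation would violate Principle C on *the twins₂*.
*the athletes₃*: the pronoun c-commands this R-expression → coindexation would violate Principle C on *the athletes₃*.
*the students₄*: the pronoun c-commands this R-expression → coindexation would violate Principle C on *the students₄*.
*the lawyers₅*: the pronoun c-commands this R-expression → coindexation would violate Principle C on *the lawyers₅*.
*the diplomats₆*: the pronoun c-commands this R-expression → coindexation would violate Principle C on *the diplomats₆*.

none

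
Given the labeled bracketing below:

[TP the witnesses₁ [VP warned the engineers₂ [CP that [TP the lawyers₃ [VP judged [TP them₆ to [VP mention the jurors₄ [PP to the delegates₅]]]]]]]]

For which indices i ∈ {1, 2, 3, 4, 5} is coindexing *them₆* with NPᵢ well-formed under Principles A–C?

*them* is a pronoun, so Principle B applies: it must be free in its binding domain.
Binding domain of *them₆*: the embedded TP, whose subject is the lawyers₃.
*the witnesses₁* c-commands the pronoun but from outside its binding domain, and is not c-commanded by it → coindexation permitted.
*the engineers₂* c-commands the pronoun but from outside its binding domain, and is not c-commanded by it → coindexation permitted.
*the lawyers₃* c-commands the pronoun within its binding domain → coindexation would violate Principle B.
*the jurors₄*: the pronoun c-commands this R-expression → coindexation would violate Principle C on *the jurors₄*.
*the delegates₅*: the pronoun c-commands this R-expression → coindexation would violate Principle C on *the delegates₅*.

{1, 2}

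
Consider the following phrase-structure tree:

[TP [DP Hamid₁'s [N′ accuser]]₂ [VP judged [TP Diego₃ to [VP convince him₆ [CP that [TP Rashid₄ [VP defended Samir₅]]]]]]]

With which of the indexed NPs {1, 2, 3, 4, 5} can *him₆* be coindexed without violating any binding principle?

{1, 2}

*him* is a pronoun, so Principle B applies: it must be free in its binding domain.
Binding domain of *him₆*: the embedded TP, whose subject is Diego₃.
*Hamid₁* and the pronoun do not c-command one another → neither Principle B nor Principle C is at stake; coindexation permitted.
*[Hamid₁'s accuser]₂* c-commands the pronoun but from outside its binding domain, and is not c-commanded by it → coindexation permitted.
*Diego₃* c-commands the pronoun within its binding domain → coindexation would violate Principle B.
*Rashid₄*: the pronoun c-commands this R-expression → coindexation would violate Principle C on *Rashid₄*.
*Samir₅*: the pronoun c-commands this R-expression → coindexation would violate Principle C on *Samir₅*.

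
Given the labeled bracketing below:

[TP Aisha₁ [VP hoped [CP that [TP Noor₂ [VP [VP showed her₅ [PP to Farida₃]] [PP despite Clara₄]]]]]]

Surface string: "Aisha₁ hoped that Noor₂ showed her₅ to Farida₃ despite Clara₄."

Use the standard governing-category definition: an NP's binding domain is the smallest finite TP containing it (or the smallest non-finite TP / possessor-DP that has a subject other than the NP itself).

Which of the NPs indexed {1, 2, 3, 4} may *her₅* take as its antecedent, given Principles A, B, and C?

*her* is a pronoun, so Principle B applies: it must be free in its binding domain.
Binding domain of *her₅*: the embedded TP, whose subject is Noor₂.
*Aisha₁* c-commands the pronoun but from outside its binding domain, and is not c-commanded by it → coindexation permitted.
*Noor₂* c-commands the pronoun within its binding domain → coindexation would violate Principle B.
*Farida₃*: the pronoun c-commands this R-expression → coindexation would violate Principle C on *Farida₃*.
*Clara₄* and the pronoun do not c-command one another → neither Principle B nor Principle C is at stake; coindexation permitted.

{1, 4}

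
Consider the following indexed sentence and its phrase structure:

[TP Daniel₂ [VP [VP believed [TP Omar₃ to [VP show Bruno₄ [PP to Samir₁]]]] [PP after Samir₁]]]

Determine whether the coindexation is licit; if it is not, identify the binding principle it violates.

The two coindexed NPs are *Samir₁* and *Samir₁*.
*Samir₁* is an R-expression; no coindexed NP c-commands it, so Principle C holds.
*Samir₁* is an R-expression; *Samir₁* does not c-command it, and no other NP shares its index, so Principle C is satisfied.
All principles are respected.

grammatical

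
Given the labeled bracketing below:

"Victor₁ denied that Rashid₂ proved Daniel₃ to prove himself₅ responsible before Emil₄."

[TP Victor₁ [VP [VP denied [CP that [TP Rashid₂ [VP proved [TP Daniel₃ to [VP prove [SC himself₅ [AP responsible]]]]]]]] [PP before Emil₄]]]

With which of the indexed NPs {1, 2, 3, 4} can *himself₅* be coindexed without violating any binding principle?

{3}

*himself* is an anaphor, so Principle A applies: it must be bound in its binding domain.
Binding domain of *himself₅*: the embedded TP, whose subject is Daniel₃.
*Victor₁* c-commands the anaphor but is outside its binding domain → cannot satisfy Principle A.
*Rashid₂* c-commands the anaphor but is outside its binding domain → cannot satisfy Principle A.
*Daniel₃* c-commands the anaphor within its binding domain → licit binder.
*Emil₄* does not c-command the anaphor → cannot bind it.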